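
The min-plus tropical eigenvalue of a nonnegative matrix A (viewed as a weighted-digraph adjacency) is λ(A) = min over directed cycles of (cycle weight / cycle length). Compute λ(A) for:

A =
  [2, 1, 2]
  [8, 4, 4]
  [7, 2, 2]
λ(A) = 2

Enumerate directed cycles and compute their means (weight / length). Sample:
  cycle 0 → 0: weight = 2, length = 1, mean = 2/1 ≈ 2.000
  cycle 1 → 1: weight = 4, length = 1, mean = 4/1 ≈ 4.000
  cycle 2 → 2: weight = 2, length = 1, mean = 2/1 ≈ 2.000
  cycle 0 → 1 → 0: weight = 9, length = 2, mean = 9/2 ≈ 4.500
  cycle 0 → 2 → 0: weight = 9, length = 2, mean = 9/2 ≈ 4.500
  cycle 1 → 0 → 1: weight = 9, length = 2, mean = 9/2 ≈ 4.500
Minimum mean = 2.000, attained e.g. along the cycle 0 → 0 with weight 2 and length 1. So λ(A) = 2/1 = 2.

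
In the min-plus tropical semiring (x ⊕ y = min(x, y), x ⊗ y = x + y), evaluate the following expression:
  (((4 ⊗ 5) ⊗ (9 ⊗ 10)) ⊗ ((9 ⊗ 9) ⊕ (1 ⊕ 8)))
(((4 ⊗ 5) ⊗ (9 ⊗ 10)) ⊗ ((9 ⊗ 9) ⊕ (1 ⊕ 8))) = 29

Expand innermost to outermost. Recall ⊕ takes the minimum of its arguments and ⊗ takes their sum. Working out the expression (((4 ⊗ 5) ⊗ (9 ⊗ 10)) ⊗ ((9 ⊗ 9) ⊕ (1 ⊕ 8))) gives 29.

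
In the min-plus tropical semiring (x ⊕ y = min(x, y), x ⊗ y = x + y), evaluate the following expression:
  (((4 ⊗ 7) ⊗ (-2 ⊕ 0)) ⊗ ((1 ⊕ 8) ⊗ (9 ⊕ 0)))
(((4 ⊗ 7) ⊗ (-2 ⊕ 0)) ⊗ ((1 ⊕ 8) ⊗ (9 ⊕ 0))) = 10

Expand innermost to outermost. Recall ⊕ takes the minimum of its arguments and ⊗ takes their sum. Working out the expression (((4 ⊗ 7) ⊗ (-2 ⊕ 0)) ⊗ ((1 ⊕ 8) ⊗ (9 ⊕ 0))) gives 10.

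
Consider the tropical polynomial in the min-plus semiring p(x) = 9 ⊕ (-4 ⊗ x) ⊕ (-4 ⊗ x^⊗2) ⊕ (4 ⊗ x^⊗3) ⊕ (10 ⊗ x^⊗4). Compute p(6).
p(6) = 2

A tropical monomial a ⊗ x^⊗i evaluates to a + i · x. Evaluating each term at x = 6:
  Term 0 contributes 9 + 0 · 6 = 9
  Term 1 contributes -4 + 1 · 6 = 2
  Term 2 contributes -4 + 2 · 6 = 8
  Term 3 contributes 4 + 3 · 6 = 22
  Term 4 contributes 10 + 4 · 6 = 34
p(6) = ⊕ of these = min[9, 2, 8, 22, 34] = 2.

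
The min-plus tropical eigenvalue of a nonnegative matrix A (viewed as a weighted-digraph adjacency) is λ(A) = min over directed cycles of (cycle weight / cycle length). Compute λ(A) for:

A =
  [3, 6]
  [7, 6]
λ(A) = 3

Enumerate directed cycles and compute their means (weight / length). Sample:
  cycle 0 → 0: weight = 3, length = 1, mean = 3/1 ≈ 3.000
  cycle 1 → 1: weight = 6, length = 1, mean = 6/1 ≈ 6.000
  cycle 0 → 1 → 0: weight = 13, length = 2, mean = 13/2 ≈ 6.500
  cycle 1 → 0 → 1: weight = 13, length = 2, mean = 13/2 ≈ 6.500
Minimum mean = 3.000, attained e.g. along the cycle 0 → 0 with weight 3 and length 1. So λ(A) = 3/1 = 3.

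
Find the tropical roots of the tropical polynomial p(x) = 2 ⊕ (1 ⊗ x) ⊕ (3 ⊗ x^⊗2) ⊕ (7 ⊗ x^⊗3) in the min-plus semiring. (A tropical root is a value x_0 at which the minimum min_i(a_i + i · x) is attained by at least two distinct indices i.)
Roots: {-4, -2, 1}

Each tropical root is a break point of the lower envelope of the lines y = a_i + i · x (there are 4 lines, with slopes 0, 1, ..., 3). Only the lines that attain the minimum somewhere contribute to roots; other lines are dominated. Here the surviving (envelope) indices are i = 3, i = 2, i = 1, i = 0.
Intersections between consecutive envelope lines give the roots: for adjacent envelope indices i < j the intersection is x = (a_i − a_j) / (j − i). Reading off the sorted break points: {-4, -2, 1}.
Verification: at each break x_0, at least two indices attain the minimum of min_i(a_i + i · x_0).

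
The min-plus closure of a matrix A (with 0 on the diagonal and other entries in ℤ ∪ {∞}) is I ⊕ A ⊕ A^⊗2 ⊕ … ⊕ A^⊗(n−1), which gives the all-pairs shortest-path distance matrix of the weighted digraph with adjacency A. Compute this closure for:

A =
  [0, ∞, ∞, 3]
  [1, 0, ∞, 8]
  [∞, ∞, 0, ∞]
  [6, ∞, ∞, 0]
Closure =
  [0, ∞, ∞, 3]
  [1, 0, ∞, 4]
  [∞, ∞, 0, ∞]
  [6, ∞, ∞, 0]

This is the Floyd-Warshall all-pairs shortest-path computation. For each intermediate vertex k = 0, 1, …, 3, update dist[i][j] ← min(dist[i][j], dist[i][k] + dist[k][j]). The final matrix gives, for each (i, j), the minimum total weight of any directed path from i to j (possibly empty when i = j).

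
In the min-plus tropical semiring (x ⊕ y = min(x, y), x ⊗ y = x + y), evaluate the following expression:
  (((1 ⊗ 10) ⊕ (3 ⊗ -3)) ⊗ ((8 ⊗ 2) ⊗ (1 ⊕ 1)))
(((1 ⊗ 10) ⊕ (3 ⊗ -3)) ⊗ ((8 ⊗ 2) ⊗ (1 ⊕ 1))) = 11

Expand innermost to outermost. Recall ⊕ takes the minimum of its arguments and ⊗ takes their sum. Working out the expression (((1 ⊗ 10) ⊕ (3 ⊗ -3)) ⊗ ((8 ⊗ 2) ⊗ (1 ⊕ 1))) gives 11.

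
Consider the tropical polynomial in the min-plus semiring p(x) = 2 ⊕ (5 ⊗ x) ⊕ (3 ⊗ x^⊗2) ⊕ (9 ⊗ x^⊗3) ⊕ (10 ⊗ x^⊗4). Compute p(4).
p(4) = 2

A tropical monomial a ⊗ x^⊗i evaluates to a + i · x. Evaluating each term at x = 4:
  Term 0 contributes 2 + 0 · 4 = 2
  Term 1 contributes 5 + 1 · 4 = 9
  Term 2 contributes 3 + 2 · 4 = 11
  Term 3 contributes 9 + 3 · 4 = 21
  Term 4 contributes 10 + 4 · 4 = 26
p(4) = ⊕ of these = min[2, 9, 11, 21, 26] = 2.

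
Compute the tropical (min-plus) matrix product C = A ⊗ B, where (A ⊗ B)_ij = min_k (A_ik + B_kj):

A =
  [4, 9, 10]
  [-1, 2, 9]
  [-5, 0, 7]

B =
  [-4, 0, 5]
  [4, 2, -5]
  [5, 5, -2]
A ⊗ B =
  [0, 4, 4]
  [-5, -1, -3]
  [-9, -5, -5]

Apply the min-plus product entry-by-entry:
  C[0][0] = min over k of (A[0][0] + B[0][0] = 4 + -4 = 0, A[0][1] + B[1][0] = 9 + 4 = 13, A[0][2] + B[2][0] = 10 + 5 = 15) = 0 (attained at k = 0)
  C[0][1] = min over k of (A[0][0] + B[0][1] = 4 + 0 = 4, A[0][1] + B[1][1] = 9 + 2 = 11, A[0][2] + B[2][1] = 10 + 5 = 15) = 4 (attained at k = 0)
  C[0][2] = min over k of (A[0][0] + B[0][2] = 4 + 5 = 9, A[0][1] + B[1][2] = 9 + -5 = 4, A[0][2] + B[2][2] = 10 + -2 = 8) = 4 (attained at k = 1)
  C[1][0] = min over k of (A[1][0] + B[0][0] = -1 + -4 = -5, A[1][1] + B[1][0] = 2 + 4 = 6, A[1][2] + B[2][0] = 9 + 5 = 14) = -5 (attained at k = 0)
  C[1][1] = min over k of (A[1][0] + B[0][1] = -1 + 0 = -1, A[1][1] + B[1][1] = 2 + 2 = 4, A[1][2] + B[2][1] = 9 + 5 = 14) = -1 (attained at k = 0)
  C[1][2] = min over k of (A[1][0] + B[0][2] = -1 + 5 = 4, A[1][1] + B[1][2] = 2 + -5 = -3, A[1][2] + B[2][2] = 9 + -2 = 7) = -3 (attained at k = 1)
  C[2][0] = min over k of (A[2][0] + B[0][0] = -5 + -4 = -9, A[2][1] + B[1][0] = 0 + 4 = 4, A[2][2] + B[2][0] = 7 + 5 = 12) = -9 (attained at k = 0)
  C[2][1] = min over k of (A[2][0] + B[0][1] = -5 + 0 = -5, A[2][1] + B[1][1] = 0 + 2 = 2, A[2][2] + B[2][1] = 7 + 5 = 12) = -5 (attained at k = 0)
  C[2][2] = min over k of (A[2][0] + B[0][2] = -5 + 5 = 0, A[2][1] + B[1][2] = 0 + -5 = -5, A[2][2] + B[2][2] = 7 + -2 = 5) = -5 (attained at k = 1)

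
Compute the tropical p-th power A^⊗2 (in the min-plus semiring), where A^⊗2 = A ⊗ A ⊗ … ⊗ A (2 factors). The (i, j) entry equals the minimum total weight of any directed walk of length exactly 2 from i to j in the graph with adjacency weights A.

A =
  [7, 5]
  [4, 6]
A^⊗2 =
  [9, 11]
  [10, 9]

Each entry (A^⊗2)_ij equals the minimum over all length-2 walks i = v_0 → v_1 → … → v_2 = j of Σ_t A[v_t][v_{t+1}]. For example, for (i, j) = (0, 1) we minimise over 2 possible intermediate vertex sequences; the minimum is 11, attained along the walk 0 → 1 → 1.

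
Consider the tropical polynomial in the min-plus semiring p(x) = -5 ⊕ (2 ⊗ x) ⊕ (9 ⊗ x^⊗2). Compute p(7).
p(7) = -5

A tropical monomial a ⊗ x^⊗i evaluates to a + i · x. Evaluating each term at x = 7:
  Term 0 contributes -5 + 0 · 7 = -5
  Term 1 contributes 2 + 1 · 7 = 9
  Term 2 contributes 9 + 2 · 7 = 23
p(7) = ⊕ of these = min[-5, 9, 23] = -5.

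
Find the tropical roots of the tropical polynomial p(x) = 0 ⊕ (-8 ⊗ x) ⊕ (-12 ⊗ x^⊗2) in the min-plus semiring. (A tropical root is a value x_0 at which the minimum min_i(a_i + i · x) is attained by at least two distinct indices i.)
Roots: {4, 8}

Each tropical root is a break point of the lower envelope of the lines y = a_i + i · x (there are 3 lines, with slopes 0, 1, ..., 2). Only the lines that attain the minimum somewhere contribute to roots; other lines are dominated. Here the surviving (envelope) indices are i = 2, i = 1, i = 0.
Intersections between consecutive envelope lines give the roots: for adjacent envelope indices i < j the intersection is x = (a_i − a_j) / (j − i). Reading off the sorted break points: {4, 8}.
Verification: at each break x_0, at least two indices attain the minimum of min_i(a_i + i · x_0).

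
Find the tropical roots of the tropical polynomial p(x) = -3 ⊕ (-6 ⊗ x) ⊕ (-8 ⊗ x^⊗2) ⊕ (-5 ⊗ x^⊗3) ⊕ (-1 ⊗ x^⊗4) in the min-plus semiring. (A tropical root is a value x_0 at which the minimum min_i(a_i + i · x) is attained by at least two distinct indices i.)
Roots: {-4, -3, 2, 3}

Each tropical root is a break point of the lower envelope of the lines y = a_i + i · x (there are 5 lines, with slopes 0, 1, ..., 4). Only the lines that attain the minimum somewhere contribute to roots; other lines are dominated. Here the surviving (envelope) indices are i = 4, i = 3, i = 2, i = 1, i = 0.
Intersections between consecutive envelope lines give the roots: for adjacent envelope indices i < j the intersection is x = (a_i − a_j) / (j − i). Reading off the sorted break points: {-4, -3, 2, 3}.
Verification: at each break x_0, at least two indices attain the minimum of min_i(a_i + i · x_0).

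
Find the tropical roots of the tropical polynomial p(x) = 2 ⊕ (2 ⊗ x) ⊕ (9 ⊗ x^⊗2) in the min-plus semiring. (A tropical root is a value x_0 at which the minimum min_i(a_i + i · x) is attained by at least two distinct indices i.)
Roots: {-7, 0}

Each tropical root is a break point of the lower envelope of the lines y = a_i + i · x (there are 3 lines, with slopes 0, 1, ..., 2). Only the lines that attain the minimum somewhere contribute to roots; other lines are dominated. Here the surviving (envelope) indices are i = 2, i = 1, i = 0.
Intersections between consecutive envelope lines give the roots: for adjacent envelope indices i < j the intersection is x = (a_i − a_j) / (j − i). Reading off the sorted break points: {-7, 0}.
Verification: at each break x_0, at least two indices attain the minimum of min_i(a_i + i · x_0).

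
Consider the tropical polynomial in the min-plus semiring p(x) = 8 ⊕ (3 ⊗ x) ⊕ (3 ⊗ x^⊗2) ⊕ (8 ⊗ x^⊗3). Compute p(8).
p(8) = 8

A tropical monomial a ⊗ x^⊗i evaluates to a + i · x. Evaluating each term at x = 8:
  Term 0 contributes 8 + 0 · 8 = 8
  Term 1 contributes 3 + 1 · 8 = 11
  Term 2 contributes 3 + 2 · 8 = 19
  Term 3 contributes 8 + 3 · 8 = 32
p(8) = ⊕ of these = min[8, 11, 19, 32] = 8.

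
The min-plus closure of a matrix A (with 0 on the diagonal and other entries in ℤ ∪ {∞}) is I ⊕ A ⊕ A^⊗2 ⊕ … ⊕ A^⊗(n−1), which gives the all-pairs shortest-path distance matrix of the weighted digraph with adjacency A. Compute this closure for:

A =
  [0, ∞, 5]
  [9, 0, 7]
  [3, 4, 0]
Closure =
  [0, 9, 5]
  [9, 0, 7]
  [3, 4, 0]

This is the Floyd-Warshall all-pairs shortest-path computation. For each intermediate vertex k = 0, 1, …, 2, update dist[i][j] ← min(dist[i][j], dist[i][k] + dist[k][j]). The final matrix gives, for each (i, j), the minimum total weight of any directed path from i to j (possibly empty when i = j).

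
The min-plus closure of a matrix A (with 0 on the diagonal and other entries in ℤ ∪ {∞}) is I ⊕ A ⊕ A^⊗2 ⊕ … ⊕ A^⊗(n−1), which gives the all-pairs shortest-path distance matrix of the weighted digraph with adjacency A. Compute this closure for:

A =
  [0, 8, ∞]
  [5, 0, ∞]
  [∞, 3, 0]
Closure =
  [0, 8, ∞]
  [5, 0, ∞]
  [8, 3, 0]

This is the Floyd-Warshall all-pairs shortest-path computation. For each intermediate vertex k = 0, 1, …, 2, update dist[i][j] ← min(dist[i][j], dist[i][k] + dist[k][j]). The final matrix gives, for each (i, j), the minimum total weight of any directed path from i to j (possibly empty when i = j).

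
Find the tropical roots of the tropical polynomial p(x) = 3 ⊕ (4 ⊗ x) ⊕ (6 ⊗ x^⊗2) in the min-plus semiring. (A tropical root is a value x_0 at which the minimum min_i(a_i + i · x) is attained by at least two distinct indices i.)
Roots: {-2, -1}

Each tropical root is a break point of the lower envelope of the lines y = a_i + i · x (there are 3 lines, with slopes 0, 1, ..., 2). Only the lines that attain the minimum somewhere contribute to roots; other lines are dominated. Here the surviving (envelope) indices are i = 2, i = 1, i = 0.
Intersections between consecutive envelope lines give the roots: for adjacent envelope indices i < j the intersection is x = (a_i − a_j) / (j − i). Reading off the sorted break points: {-2, -1}.
Verification: at each break x_0, at least two indices attain the minimum of min_i(a_i + i · x_0).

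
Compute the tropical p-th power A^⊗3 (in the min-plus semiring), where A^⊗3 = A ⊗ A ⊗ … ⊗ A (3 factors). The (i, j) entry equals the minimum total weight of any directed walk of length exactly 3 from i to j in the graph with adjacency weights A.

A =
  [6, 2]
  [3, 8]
A^⊗3 =
  [11, 7]
  [8, 11]

Each entry (A^⊗3)_ij equals the minimum over all length-3 walks i = v_0 → v_1 → … → v_3 = j of Σ_t A[v_t][v_{t+1}]. For example, for (i, j) = (0, 1) we minimise over 4 possible intermediate vertex sequences; the minimum is 7, attained along the walk 0 → 1 → 0 → 1.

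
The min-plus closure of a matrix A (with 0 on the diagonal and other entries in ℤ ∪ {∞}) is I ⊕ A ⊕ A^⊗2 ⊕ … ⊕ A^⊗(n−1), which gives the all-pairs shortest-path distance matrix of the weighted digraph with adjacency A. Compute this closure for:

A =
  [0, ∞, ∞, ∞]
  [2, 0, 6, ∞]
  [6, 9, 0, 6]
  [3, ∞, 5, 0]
Closure =
  [0, ∞, ∞, ∞]
  [2, 0, 6, 12]
  [6, 9, 0, 6]
  [3, 14, 5, 0]

This is the Floyd-Warshall all-pairs shortest-path computation. For each intermediate vertex k = 0, 1, …, 3, update dist[i][j] ← min(dist[i][j], dist[i][k] + dist[k][j]). The final matrix gives, for each (i, j), the minimum total weight of any directed path from i to j (possibly empty when i = j).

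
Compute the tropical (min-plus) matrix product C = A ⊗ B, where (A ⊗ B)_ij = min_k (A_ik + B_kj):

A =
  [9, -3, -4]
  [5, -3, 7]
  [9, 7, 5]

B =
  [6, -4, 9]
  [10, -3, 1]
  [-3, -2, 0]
A ⊗ B =
  [-7, -6, -4]
  [4, -6, -2]
  [2, 3, 5]

Apply the min-plus product entry-by-entry:
  C[0][0] = min over k of (A[0][0] + B[0][0] = 9 + 6 = 15, A[0][1] + B[1][0] = -3 + 10 = 7, A[0][2] + B[2][0] = -4 + -3 = -7) = -7 (attained at k = 2)
  C[0][1] = min over k of (A[0][0] + B[0][1] = 9 + -4 = 5, A[0][1] + B[1][1] = -3 + -3 = -6, A[0][2] + B[2][1] = -4 + -2 = -6) = -6 (attained at k = 1)
  C[0][2] = min over k of (A[0][0] + B[0][2] = 9 + 9 = 18, A[0][1] + B[1][2] = -3 + 1 = -2, A[0][2] + B[2][2] = -4 + 0 = -4) = -4 (attained at k = 2)
  C[1][0] = min over k of (A[1][0] + B[0][0] = 5 + 6 = 11, A[1][1] + B[1][0] = -3 + 10 = 7, A[1][2] + B[2][0] = 7 + -3 = 4) = 4 (attained at k = 2)
  C[1][1] = min over k of (A[1][0] + B[0][1] = 5 + -4 = 1, A[1][1] + B[1][1] = -3 + -3 = -6, A[1][2] + B[2][1] = 7 + -2 = 5) = -6 (attained at k = 1)
  C[1][2] = min over k of (A[1][0] + B[0][2] = 5 + 9 = 14, A[1][1] + B[1][2] = -3 + 1 = -2, A[1][2] + B[2][2] = 7 + 0 = 7) = -2 (attained at k = 1)
  C[2][0] = min over k of (A[2][0] + B[0][0] = 9 + 6 = 15, A[2][1] + B[1][0] = 7 + 10 = 17, A[2][2] + B[2][0] = 5 + -3 = 2) = 2 (attained at k = 2)
  C[2][1] = min over k of (A[2][0] + B[0][1] = 9 + -4 = 5, A[2][1] + B[1][1] = 7 + -3 = 4, A[2][2] + B[2][1] = 5 + -2 = 3) = 3 (attained at k = 2)
  C[2][2] = min over k of (A[2][0] + B[0][2] = 9 + 9 = 18, A[2][1] + B[1][2] = 7 + 1 = 8, A[2][2] + B[2][2] = 5 + 0 = 5) = 5 (attained at k = 2)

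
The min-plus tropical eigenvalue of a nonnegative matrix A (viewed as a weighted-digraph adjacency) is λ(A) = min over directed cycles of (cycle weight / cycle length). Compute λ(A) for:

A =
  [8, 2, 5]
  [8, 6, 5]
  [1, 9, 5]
λ(A) = 8/3

Enumerate directed cycles and compute their means (weight / length). Sample:
  cycle 0 → 0: weight = 8, length = 1, mean = 8/1 ≈ 8.000
  cycle 1 → 1: weight = 6, length = 1, mean = 6/1 ≈ 6.000
  cycle 2 → 2: weight = 5, length = 1, mean = 5/1 ≈ 5.000
  cycle 0 → 1 → 0: weight = 10, length = 2, mean = 10/2 ≈ 5.000
  cycle 0 → 2 → 0: weight = 6, length = 2, mean = 6/2 ≈ 3.000
  cycle 1 → 0 → 1: weight = 10, length = 2, mean = 10/2 ≈ 5.000
Minimum mean = 2.667, attained e.g. along the cycle 0 → 1 → 2 → 0 with weight 8 and length 3. So λ(A) = 8/3 = 8/3.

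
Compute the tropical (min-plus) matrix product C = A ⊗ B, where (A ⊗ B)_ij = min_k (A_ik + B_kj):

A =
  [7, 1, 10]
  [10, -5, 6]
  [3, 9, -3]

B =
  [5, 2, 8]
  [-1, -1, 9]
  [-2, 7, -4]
A ⊗ B =
  [0, 0, 6]
  [-6, -6, 2]
  [-5, 4, -7]

Apply the min-plus product entry-by-entry:
  C[0][0] = min over k of (A[0][0] + B[0][0] = 7 + 5 = 12, A[0][1] + B[1][0] = 1 + -1 = 0, A[0][2] + B[2][0] = 10 + -2 = 8) = 0 (attained at k = 1)
  C[0][1] = min over k of (A[0][0] + B[0][1] = 7 + 2 = 9, A[0][1] + B[1][1] = 1 + -1 = 0, A[0][2] + B[2][1] = 10 + 7 = 17) = 0 (attained at k = 1)
  C[0][2] = min over k of (A[0][0] + B[0][2] = 7 + 8 = 15, A[0][1] + B[1][2] = 1 + 9 = 10, A[0][2] + B[2][2] = 10 + -4 = 6) = 6 (attained at k = 2)
  C[1][0] = min over k of (A[1][0] + B[0][0] = 10 + 5 = 15, A[1][1] + B[1][0] = -5 + -1 = -6, A[1][2] + B[2][0] = 6 + -2 = 4) = -6 (attained at k = 1)
  C[1][1] = min over k of (A[1][0] + B[0][1] = 10 + 2 = 12, A[1][1] + B[1][1] = -5 + -1 = -6, A[1][2] + B[2][1] = 6 + 7 = 13) = -6 (attained at k = 1)
  C[1][2] = min over k of (A[1][0] + B[0][2] = 10 + 8 = 18, A[1][1] + B[1][2] = -5 + 9 = 4, A[1][2] + B[2][2] = 6 + -4 = 2) = 2 (attained at k = 2)
  C[2][0] = min over k of (A[2][0] + B[0][0] = 3 + 5 = 8, A[2][1] + B[1][0] = 9 + -1 = 8, A[2][2] + B[2][0] = -3 + -2 = -5) = -5 (attained at k = 2)
  C[2][1] = min over k of (A[2][0] + B[0][1] = 3 + 2 = 5, A[2][1] + B[1][1] = 9 + -1 = 8, A[2][2] + B[2][1] = -3 + 7 = 4) = 4 (attained at k = 2)
  C[2][2] = min over k of (A[2][0] + B[0][2] = 3 + 8 = 11, A[2][1] + B[1][2] = 9 + 9 = 18, A[2][2] + B[2][2] = -3 + -4 = -7) = -7 (attained at k = 2)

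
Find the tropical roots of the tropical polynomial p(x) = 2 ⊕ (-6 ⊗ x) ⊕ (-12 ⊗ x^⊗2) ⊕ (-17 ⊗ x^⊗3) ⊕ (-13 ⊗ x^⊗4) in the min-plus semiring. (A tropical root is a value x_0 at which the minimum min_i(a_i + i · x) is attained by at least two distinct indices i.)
Roots: {-4, 5, 6, 8}

Each tropical root is a break point of the lower envelope of the lines y = a_i + i · x (there are 5 lines, with slopes 0, 1, ..., 4). Only the lines that attain the minimum somewhere contribute to roots; other lines are dominated. Here the surviving (envelope) indices are i = 4, i = 3, i = 2, i = 1, i = 0.
Intersections between consecutive envelope lines give the roots: for adjacent envelope indices i < j the intersection is x = (a_i − a_j) / (j − i). Reading off the sorted break points: {-4, 5, 6, 8}.
Verification: at each break x_0, at least two indices attain the minimum of min_i(a_i + i · x_0).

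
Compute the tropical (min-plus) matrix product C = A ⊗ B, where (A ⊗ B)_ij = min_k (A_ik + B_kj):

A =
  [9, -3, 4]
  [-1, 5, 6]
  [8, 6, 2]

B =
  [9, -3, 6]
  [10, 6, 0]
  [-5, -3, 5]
A ⊗ B =
  [-1, 1, -3]
  [1, -4, 5]
  [-3, -1, 6]

Apply the min-plus product entry-by-entry:
  C[0][0] = min over k of (A[0][0] + B[0][0] = 9 + 9 = 18, A[0][1] + B[1][0] = -3 + 10 = 7, A[0][2] + B[2][0] = 4 + -5 = -1) = -1 (attained at k = 2)
  C[0][1] = min over k of (A[0][0] + B[0][1] = 9 + -3 = 6, A[0][1] + B[1][1] = -3 + 6 = 3, A[0][2] + B[2][1] = 4 + -3 = 1) = 1 (attained at k = 2)
  C[0][2] = min over k of (A[0][0] + B[0][2] = 9 + 6 = 15, A[0][1] + B[1][2] = -3 + 0 = -3, A[0][2] + B[2][2] = 4 + 5 = 9) = -3 (attained at k = 1)
  C[1][0] = min over k of (A[1][0] + B[0][0] = -1 + 9 = 8, A[1][1] + B[1][0] = 5 + 10 = 15, A[1][2] + B[2][0] = 6 + -5 = 1) = 1 (attained at k = 2)
  C[1][1] = min over k of (A[1][0] + B[0][1] = -1 + -3 = -4, A[1][1] + B[1][1] = 5 + 6 = 11, A[1][2] + B[2][1] = 6 + -3 = 3) = -4 (attained at k = 0)
  C[1][2] = min over k of (A[1][0] + B[0][2] = -1 + 6 = 5, A[1][1] + B[1][2] = 5 + 0 = 5, A[1][2] + B[2][2] = 6 + 5 = 11) = 5 (attained at k = 0)
  C[2][0] = min over k of (A[2][0] + B[0][0] = 8 + 9 = 17, A[2][1] + B[1][0] = 6 + 10 = 16, A[2][2] + B[2][0] = 2 + -5 = -3) = -3 (attained at k = 2)
  C[2][1] = min over k of (A[2][0] + B[0][1] = 8 + -3 = 5, A[2][1] + B[1][1] = 6 + 6 = 12, A[2][2] + B[2][1] = 2 + -3 = -1) = -1 (attained at k = 2)
  C[2][2] = min over k of (A[2][0] + B[0][2] = 8 + 6 = 14, A[2][1] + B[1][2] = 6 + 0 = 6, A[2][2] + B[2][2] = 2 + 5 = 7) = 6 (attained at k = 1)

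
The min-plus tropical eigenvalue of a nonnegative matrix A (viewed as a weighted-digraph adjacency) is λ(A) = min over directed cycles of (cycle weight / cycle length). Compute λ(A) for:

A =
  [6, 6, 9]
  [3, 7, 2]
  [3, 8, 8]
λ(A) = 11/3

Enumerate directed cycles and compute their means (weight / length). Sample:
  cycle 0 → 0: weight = 6, length = 1, mean = 6/1 ≈ 6.000
  cycle 1 → 1: weight = 7, length = 1, mean = 7/1 ≈ 7.000
  cycle 2 → 2: weight = 8, length = 1, mean = 8/1 ≈ 8.000
  cycle 0 → 1 → 0: weight = 9, length = 2, mean = 9/2 ≈ 4.500
  cycle 0 → 2 → 0: weight = 12, length = 2, mean = 12/2 ≈ 6.000
  cycle 1 → 0 → 1: weight = 9, length = 2, mean = 9/2 ≈ 4.500
Minimum mean = 3.667, attained e.g. along the cycle 0 → 1 → 2 → 0 with weight 11 and length 3. So λ(A) = 11/3 = 11/3.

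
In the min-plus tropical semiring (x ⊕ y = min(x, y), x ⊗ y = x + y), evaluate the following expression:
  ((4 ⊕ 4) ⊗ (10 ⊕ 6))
((4 ⊕ 4) ⊗ (10 ⊕ 6)) = 10

Expand innermost to outermost. Recall ⊕ takes the minimum of its arguments and ⊗ takes their sum. Working out the expression ((4 ⊕ 4) ⊗ (10 ⊕ 6)) gives 10.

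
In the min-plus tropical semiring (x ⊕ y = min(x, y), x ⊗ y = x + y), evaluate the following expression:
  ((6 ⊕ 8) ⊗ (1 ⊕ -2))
((6 ⊕ 8) ⊗ (1 ⊕ -2)) = 4

Expand innermost to outermost. Recall ⊕ takes the minimum of its arguments and ⊗ takes their sum. Working out the expression ((6 ⊕ 8) ⊗ (1 ⊕ -2)) gives 4.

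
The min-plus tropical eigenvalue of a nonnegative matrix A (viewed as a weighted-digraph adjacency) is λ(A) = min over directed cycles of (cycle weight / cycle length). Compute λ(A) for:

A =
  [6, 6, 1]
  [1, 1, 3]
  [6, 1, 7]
λ(A) = 1

Enumerate directed cycles and compute their means (weight / length). Sample:
  cycle 0 → 0: weight = 6, length = 1, mean = 6/1 ≈ 6.000
  cycle 1 → 1: weight = 1, length = 1, mean = 1/1 ≈ 1.000
  cycle 2 → 2: weight = 7, length = 1, mean = 7/1 ≈ 7.000
  cycle 0 → 1 → 0: weight = 7, length = 2, mean = 7/2 ≈ 3.500
  cycle 0 → 2 → 0: weight = 7, length = 2, mean = 7/2 ≈ 3.500
  cycle 1 → 0 → 1: weight = 7, length = 2, mean = 7/2 ≈ 3.500
Minimum mean = 1.000, attained e.g. along the cycle 1 → 1 with weight 1 and length 1. So λ(A) = 1/1 = 1.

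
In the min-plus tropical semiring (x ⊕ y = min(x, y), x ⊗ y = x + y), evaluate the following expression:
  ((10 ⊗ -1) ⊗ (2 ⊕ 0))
((10 ⊗ -1) ⊗ (2 ⊕ 0)) = 9

Expand innermost to outermost. Recall ⊕ takes the minimum of its arguments and ⊗ takes their sum. Working out the expression ((10 ⊗ -1) ⊗ (2 ⊕ 0)) gives 9.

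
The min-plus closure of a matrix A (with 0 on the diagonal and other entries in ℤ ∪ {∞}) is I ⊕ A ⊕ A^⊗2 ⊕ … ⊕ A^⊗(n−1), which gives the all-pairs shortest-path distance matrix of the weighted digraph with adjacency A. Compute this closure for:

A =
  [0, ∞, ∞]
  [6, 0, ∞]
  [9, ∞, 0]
Closure =
  [0, ∞, ∞]
  [6, 0, ∞]
  [9, ∞, 0]

This is the Floyd-Warshall all-pairs shortest-path computation. For each intermediate vertex k = 0, 1, …, 2, update dist[i][j] ← min(dist[i][j], dist[i][k] + dist[k][j]). The final matrix gives, for each (i, j), the minimum total weight of any directed path from i to j (possibly empty when i = j).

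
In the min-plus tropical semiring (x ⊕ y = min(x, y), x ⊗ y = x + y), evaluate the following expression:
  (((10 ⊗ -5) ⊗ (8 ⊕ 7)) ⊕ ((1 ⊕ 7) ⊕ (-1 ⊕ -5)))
(((10 ⊗ -5) ⊗ (8 ⊕ 7)) ⊕ ((1 ⊕ 7) ⊕ (-1 ⊕ -5))) = -5

Expand innermost to outermost. Recall ⊕ takes the minimum of its arguments and ⊗ takes their sum. Working out the expression (((10 ⊗ -5) ⊗ (8 ⊕ 7)) ⊕ ((1 ⊕ 7) ⊕ (-1 ⊕ -5))) gives -5.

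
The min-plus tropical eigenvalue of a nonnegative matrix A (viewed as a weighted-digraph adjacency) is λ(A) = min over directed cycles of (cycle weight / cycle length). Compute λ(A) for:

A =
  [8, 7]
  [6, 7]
λ(A) = 13/2

Enumerate directed cycles and compute their means (weight / length). Sample:
  cycle 0 → 0: weight = 8, length = 1, mean = 8/1 ≈ 8.000
  cycle 1 → 1: weight = 7, length = 1, mean = 7/1 ≈ 7.000
  cycle 0 → 1 → 0: weight = 13, length = 2, mean = 13/2 ≈ 6.500
  cycle 1 → 0 → 1: weight = 13, length = 2, mean = 13/2 ≈ 6.500
Minimum mean = 6.500, attained e.g. along the cycle 0 → 1 → 0 with weight 13 and length 2. So λ(A) = 13/2 = 13/2.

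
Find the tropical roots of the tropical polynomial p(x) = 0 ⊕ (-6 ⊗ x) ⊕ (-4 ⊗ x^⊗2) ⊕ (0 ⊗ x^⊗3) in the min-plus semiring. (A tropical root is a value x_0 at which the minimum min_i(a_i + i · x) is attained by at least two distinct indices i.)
Roots: {-4, -2, 6}

Each tropical root is a break point of the lower envelope of the lines y = a_i + i · x (there are 4 lines, with slopes 0, 1, ..., 3). Only the lines that attain the minimum somewhere contribute to roots; other lines are dominated. Here the surviving (envelope) indices are i = 3, i = 2, i = 1, i = 0.
Intersections between consecutive envelope lines give the roots: for adjacent envelope indices i < j the intersection is x = (a_i − a_j) / (j − i). Reading off the sorted break points: {-4, -2, 6}.
Verification: at each break x_0, at least two indices attain the minimum of min_i(a_i + i · x_0).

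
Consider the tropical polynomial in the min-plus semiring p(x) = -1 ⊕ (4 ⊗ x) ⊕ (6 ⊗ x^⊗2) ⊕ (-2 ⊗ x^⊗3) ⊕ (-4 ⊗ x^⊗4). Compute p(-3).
p(-3) = -16

A tropical monomial a ⊗ x^⊗i evaluates to a + i · x. Evaluating each term at x = -3:
  Term 0 contributes -1 + 0 · -3 = -1
  Term 1 contributes 4 + 1 · -3 = 1
  Term 2 contributes 6 + 2 · -3 = 0
  Term 3 contributes -2 + 3 · -3 = -11
  Term 4 contributes -4 + 4 · -3 = -16
p(-3) = ⊕ of these = min[-1, 1, 0, -11, -16] = -16.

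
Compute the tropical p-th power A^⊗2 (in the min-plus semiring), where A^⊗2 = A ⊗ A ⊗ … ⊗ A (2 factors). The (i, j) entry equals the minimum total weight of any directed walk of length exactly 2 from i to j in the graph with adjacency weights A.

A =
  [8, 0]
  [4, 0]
A^⊗2 =
  [4, 0]
  [4, 0]

Each entry (A^⊗2)_ij equals the minimum over all length-2 walks i = v_0 → v_1 → … → v_2 = j of Σ_t A[v_t][v_{t+1}]. For example, for (i, j) = (0, 1) we minimise over 2 possible intermediate vertex sequences; the minimum is 0, attained along the walk 0 → 1 → 1.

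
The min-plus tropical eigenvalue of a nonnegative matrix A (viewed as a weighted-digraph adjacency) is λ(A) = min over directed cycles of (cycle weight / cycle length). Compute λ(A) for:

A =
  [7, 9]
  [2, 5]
λ(A) = 5

Enumerate directed cycles and compute their means (weight / length). Sample:
  cycle 0 → 0: weight = 7, length = 1, mean = 7/1 ≈ 7.000
  cycle 1 → 1: weight = 5, length = 1, mean = 5/1 ≈ 5.000
  cycle 0 → 1 → 0: weight = 11, length = 2, mean = 11/2 ≈ 5.500
  cycle 1 → 0 → 1: weight = 11, length = 2, mean = 11/2 ≈ 5.500
Minimum mean = 5.000, attained e.g. along the cycle 1 → 1 with weight 5 and length 1. So λ(A) = 5/1 = 5.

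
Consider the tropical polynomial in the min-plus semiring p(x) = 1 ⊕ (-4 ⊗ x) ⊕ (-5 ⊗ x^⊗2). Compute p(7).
p(7) = 1

A tropical monomial a ⊗ x^⊗i evaluates to a + i · x. Evaluating each term at x = 7:
  Term 0 contributes 1 + 0 · 7 = 1
  Term 1 contributes -4 + 1 · 7 = 3
  Term 2 contributes -5 + 2 · 7 = 9
p(7) = ⊕ of these = min[1, 3, 9] = 1.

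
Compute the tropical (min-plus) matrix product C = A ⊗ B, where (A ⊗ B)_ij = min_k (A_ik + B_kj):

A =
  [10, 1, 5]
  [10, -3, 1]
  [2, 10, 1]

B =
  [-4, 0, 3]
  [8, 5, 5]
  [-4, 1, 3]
A ⊗ B =
  [1, 6, 6]
  [-3, 2, 2]
  [-3, 2, 4]

Apply the min-plus product entry-by-entry:
  C[0][0] = min over k of (A[0][0] + B[0][0] = 10 + -4 = 6, A[0][1] + B[1][0] = 1 + 8 = 9, A[0][2] + B[2][0] = 5 + -4 = 1) = 1 (attained at k = 2)
  C[0][1] = min over k of (A[0][0] + B[0][1] = 10 + 0 = 10, A[0][1] + B[1][1] = 1 + 5 = 6, A[0][2] + B[2][1] = 5 + 1 = 6) = 6 (attained at k = 1)
  C[0][2] = min over k of (A[0][0] + B[0][2] = 10 + 3 = 13, A[0][1] + B[1][2] = 1 + 5 = 6, A[0][2] + B[2][2] = 5 + 3 = 8) = 6 (attained at k = 1)
  C[1][0] = min over k of (A[1][0] + B[0][0] = 10 + -4 = 6, A[1][1] + B[1][0] = -3 + 8 = 5, A[1][2] + B[2][0] = 1 + -4 = -3) = -3 (attained at k = 2)
  C[1][1] = min over k of (A[1][0] + B[0][1] = 10 + 0 = 10, A[1][1] + B[1][1] = -3 + 5 = 2, A[1][2] + B[2][1] = 1 + 1 = 2) = 2 (attained at k = 1)
  C[1][2] = min over k of (A[1][0] + B[0][2] = 10 + 3 = 13, A[1][1] + B[1][2] = -3 + 5 = 2, A[1][2] + B[2][2] = 1 + 3 = 4) = 2 (attained at k = 1)
  C[2][0] = min over k of (A[2][0] + B[0][0] = 2 + -4 = -2, A[2][1] + B[1][0] = 10 + 8 = 18, A[2][2] + B[2][0] = 1 + -4 = -3) = -3 (attained at k = 2)
  C[2][1] = min over k of (A[2][0] + B[0][1] = 2 + 0 = 2, A[2][1] + B[1][1] = 10 + 5 = 15, A[2][2] + B[2][1] = 1 + 1 = 2) = 2 (attained at k = 0)
  C[2][2] = min over k of (A[2][0] + B[0][2] = 2 + 3 = 5, A[2][1] + B[1][2] = 10 + 5 = 15, A[2][2] + B[2][2] = 1 + 3 = 4) = 4 (attained at k = 2)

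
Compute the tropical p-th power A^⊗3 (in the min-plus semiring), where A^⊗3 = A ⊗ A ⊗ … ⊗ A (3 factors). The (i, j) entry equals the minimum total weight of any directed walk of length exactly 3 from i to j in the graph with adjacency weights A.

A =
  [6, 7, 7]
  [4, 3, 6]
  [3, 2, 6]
A^⊗3 =
  [13, 12, 15]
  [10, 9, 12]
  [9, 8, 11]

Each entry (A^⊗3)_ij equals the minimum over all length-3 walks i = v_0 → v_1 → … → v_3 = j of Σ_t A[v_t][v_{t+1}]. For example, for (i, j) = (0, 2) we minimise over 9 possible intermediate vertex sequences; the minimum is 15, attained along the walk 0 → 2 → 1 → 2.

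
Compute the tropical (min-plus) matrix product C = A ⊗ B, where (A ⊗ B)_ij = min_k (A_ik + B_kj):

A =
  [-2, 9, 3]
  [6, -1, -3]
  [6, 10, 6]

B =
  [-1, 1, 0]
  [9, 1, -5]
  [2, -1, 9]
A ⊗ B =
  [-3, -1, -2]
  [-1, -4, -6]
  [5, 5, 5]

Apply the min-plus product entry-by-entry:
  C[0][0] = min over k of (A[0][0] + B[0][0] = -2 + -1 = -3, A[0][1] + B[1][0] = 9 + 9 = 18, A[0][2] + B[2][0] = 3 + 2 = 5) = -3 (attained at k = 0)
  C[0][1] = min over k of (A[0][0] + B[0][1] = -2 + 1 = -1, A[0][1] + B[1][1] = 9 + 1 = 10, A[0][2] + B[2][1] = 3 + -1 = 2) = -1 (attained at k = 0)
  C[0][2] = min over k of (A[0][0] + B[0][2] = -2 + 0 = -2, A[0][1] + B[1][2] = 9 + -5 = 4, A[0][2] + B[2][2] = 3 + 9 = 12) = -2 (attained at k = 0)
  C[1][0] = min over k of (A[1][0] + B[0][0] = 6 + -1 = 5, A[1][1] + B[1][0] = -1 + 9 = 8, A[1][2] + B[2][0] = -3 + 2 = -1) = -1 (attained at k = 2)
  C[1][1] = min over k of (A[1][0] + B[0][1] = 6 + 1 = 7, A[1][1] + B[1][1] = -1 + 1 = 0, A[1][2] + B[2][1] = -3 + -1 = -4) = -4 (attained at k = 2)
  C[1][2] = min over k of (A[1][0] + B[0][2] = 6 + 0 = 6, A[1][1] + B[1][2] = -1 + -5 = -6, A[1][2] + B[2][2] = -3 + 9 = 6) = -6 (attained at k = 1)
  C[2][0] = min over k of (A[2][0] + B[0][0] = 6 + -1 = 5, A[2][1] + B[1][0] = 10 + 9 = 19, A[2][2] + B[2][0] = 6 + 2 = 8) = 5 (attained at k = 0)
  C[2][1] = min over k of (A[2][0] + B[0][1] = 6 + 1 = 7, A[2][1] + B[1][1] = 10 + 1 = 11, A[2][2] + B[2][1] = 6 + -1 = 5) = 5 (attained at k = 2)
  C[2][2] = min over k of (A[2][0] + B[0][2] = 6 + 0 = 6, A[2][1] + B[1][2] = 10 + -5 = 5, A[2][2] + B[2][2] = 6 + 9 = 15) = 5 (attained at k = 1)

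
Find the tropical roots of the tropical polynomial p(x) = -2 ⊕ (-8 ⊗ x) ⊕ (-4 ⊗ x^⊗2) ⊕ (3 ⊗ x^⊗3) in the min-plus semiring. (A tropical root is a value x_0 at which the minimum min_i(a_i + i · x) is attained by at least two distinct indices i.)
Roots: {-7, -4, 6}

Each tropical root is a break point of the lower envelope of the lines y = a_i + i · x (there are 4 lines, with slopes 0, 1, ..., 3). Only the lines that attain the minimum somewhere contribute to roots; other lines are dominated. Here the surviving (envelope) indices are i = 3, i = 2, i = 1, i = 0.
Intersections between consecutive envelope lines give the roots: for adjacent envelope indices i < j the intersection is x = (a_i − a_j) / (j − i). Reading off the sorted break points: {-7, -4, 6}.
Verification: at each break x_0, at least two indices attain the minimum of min_i(a_i + i · x_0).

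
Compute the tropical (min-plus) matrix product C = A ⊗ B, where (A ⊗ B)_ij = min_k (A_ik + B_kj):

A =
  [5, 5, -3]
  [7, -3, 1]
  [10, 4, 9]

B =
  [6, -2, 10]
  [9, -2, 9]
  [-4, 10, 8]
A ⊗ B =
  [-7, 3, 5]
  [-3, -5, 6]
  [5, 2, 13]

Apply the min-plus product entry-by-entry:
  C[0][0] = min over k of (A[0][0] + B[0][0] = 5 + 6 = 11, A[0][1] + B[1][0] = 5 + 9 = 14, A[0][2] + B[2][0] = -3 + -4 = -7) = -7 (attained at k = 2)
  C[0][1] = min over k of (A[0][0] + B[0][1] = 5 + -2 = 3, A[0][1] + B[1][1] = 5 + -2 = 3, A[0][2] + B[2][1] = -3 + 10 = 7) = 3 (attained at k = 0)
  C[0][2] = min over k of (A[0][0] + B[0][2] = 5 + 10 = 15, A[0][1] + B[1][2] = 5 + 9 = 14, A[0][2] + B[2][2] = -3 + 8 = 5) = 5 (attained at k = 2)
  C[1][0] = min over k of (A[1][0] + B[0][0] = 7 + 6 = 13, A[1][1] + B[1][0] = -3 + 9 = 6, A[1][2] + B[2][0] = 1 + -4 = -3) = -3 (attained at k = 2)
  C[1][1] = min over k of (A[1][0] + B[0][1] = 7 + -2 = 5, A[1][1] + B[1][1] = -3 + -2 = -5, A[1][2] + B[2][1] = 1 + 10 = 11) = -5 (attained at k = 1)
  C[1][2] = min over k of (A[1][0] + B[0][2] = 7 + 10 = 17, A[1][1] + B[1][2] = -3 + 9 = 6, A[1][2] + B[2][2] = 1 + 8 = 9) = 6 (attained at k = 1)
  C[2][0] = min over k of (A[2][0] + B[0][0] = 10 + 6 = 16, A[2][1] + B[1][0] = 4 + 9 = 13, A[2][2] + B[2][0] = 9 + -4 = 5) = 5 (attained at k = 2)
  C[2][1] = min over k of (A[2][0] + B[0][1] = 10 + -2 = 8, A[2][1] + B[1][1] = 4 + -2 = 2, A[2][2] + B[2][1] = 9 + 10 = 19) = 2 (attained at k = 1)
  C[2][2] = min over k of (A[2][0] + B[0][2] = 10 + 10 = 20, A[2][1] + B[1][2] = 4 + 9 = 13, A[2][2] + B[2][2] = 9 + 8 = 17) = 13 (attained at k = 1)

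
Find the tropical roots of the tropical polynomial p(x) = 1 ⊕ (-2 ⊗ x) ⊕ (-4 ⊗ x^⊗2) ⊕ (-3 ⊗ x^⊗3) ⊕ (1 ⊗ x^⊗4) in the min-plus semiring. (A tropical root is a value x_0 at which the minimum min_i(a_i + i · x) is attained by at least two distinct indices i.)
Roots: {-4, -1, 2, 3}

Each tropical root is a break point of the lower envelope of the lines y = a_i + i · x (there are 5 lines, with slopes 0, 1, ..., 4). Only the lines that attain the minimum somewhere contribute to roots; other lines are dominated. Here the surviving (envelope) indices are i = 4, i = 3, i = 2, i = 1, i = 0.
Intersections between consecutive envelope lines give the roots: for adjacent envelope indices i < j the intersection is x = (a_i − a_j) / (j − i). Reading off the sorted break points: {-4, -1, 2, 3}.
Verification: at each break x_0, at least two indices attain the minimum of min_i(a_i + i · x_0).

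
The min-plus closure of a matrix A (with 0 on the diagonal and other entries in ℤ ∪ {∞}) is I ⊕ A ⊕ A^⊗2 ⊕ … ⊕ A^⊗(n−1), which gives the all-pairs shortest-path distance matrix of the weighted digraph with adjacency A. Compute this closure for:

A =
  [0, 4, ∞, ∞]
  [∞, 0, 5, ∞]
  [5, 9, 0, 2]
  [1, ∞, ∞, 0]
Closure =
  [0, 4, 9, 11]
  [8, 0, 5, 7]
  [3, 7, 0, 2]
  [1, 5, 10, 0]

This is the Floyd-Warshall all-pairs shortest-path computation. For each intermediate vertex k = 0, 1, …, 3, update dist[i][j] ← min(dist[i][j], dist[i][k] + dist[k][j]). The final matrix gives, for each (i, j), the minimum total weight of any directed path from i to j (possibly empty when i = j).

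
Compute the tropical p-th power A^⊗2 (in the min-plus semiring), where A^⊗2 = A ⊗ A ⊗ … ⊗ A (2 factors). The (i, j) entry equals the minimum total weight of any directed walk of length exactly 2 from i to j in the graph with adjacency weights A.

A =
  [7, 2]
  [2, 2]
A^⊗2 =
  [4, 4]
  [4, 4]

Each entry (A^⊗2)_ij equals the minimum over all length-2 walks i = v_0 → v_1 → … → v_2 = j of Σ_t A[v_t][v_{t+1}]. For example, for (i, j) = (0, 1) we minimise over 2 possible intermediate vertex sequences; the minimum is 4, attained along the walk 0 → 1 → 1.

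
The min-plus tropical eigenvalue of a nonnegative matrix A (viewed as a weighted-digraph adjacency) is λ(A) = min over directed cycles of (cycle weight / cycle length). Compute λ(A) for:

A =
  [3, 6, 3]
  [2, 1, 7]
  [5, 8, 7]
λ(A) = 1

Enumerate directed cycles and compute their means (weight / length). Sample:
  cycle 0 → 0: weight = 3, length = 1, mean = 3/1 ≈ 3.000
  cycle 1 → 1: weight = 1, length = 1, mean = 1/1 ≈ 1.000
  cycle 2 → 2: weight = 7, length = 1, mean = 7/1 ≈ 7.000
  cycle 0 → 1 → 0: weight = 8, length = 2, mean = 8/2 ≈ 4.000
  cycle 0 → 2 → 0: weight = 8, length = 2, mean = 8/2 ≈ 4.000
  cycle 1 → 0 → 1: weight = 8, length = 2, mean = 8/2 ≈ 4.000
Minimum mean = 1.000, attained e.g. along the cycle 1 → 1 with weight 1 and length 1. So λ(A) = 1/1 = 1.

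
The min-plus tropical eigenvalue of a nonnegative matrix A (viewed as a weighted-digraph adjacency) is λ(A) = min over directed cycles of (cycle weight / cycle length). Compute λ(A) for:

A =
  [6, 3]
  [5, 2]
λ(A) = 2

Enumerate directed cycles and compute their means (weight / length). Sample:
  cycle 0 → 0: weight = 6, length = 1, mean = 6/1 ≈ 6.000
  cycle 1 → 1: weight = 2, length = 1, mean = 2/1 ≈ 2.000
  cycle 0 → 1 → 0: weight = 8, length = 2, mean = 8/2 ≈ 4.000
  cycle 1 → 0 → 1: weight = 8, length = 2, mean = 8/2 ≈ 4.000
Minimum mean = 2.000, attained e.g. along the cycle 1 → 1 with weight 2 and length 1. So λ(A) = 2/1 = 2.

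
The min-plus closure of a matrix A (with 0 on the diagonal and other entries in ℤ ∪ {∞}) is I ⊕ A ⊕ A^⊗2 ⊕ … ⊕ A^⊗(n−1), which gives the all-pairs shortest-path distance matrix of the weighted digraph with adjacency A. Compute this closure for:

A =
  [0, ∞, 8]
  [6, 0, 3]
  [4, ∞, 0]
Closure =
  [0, ∞, 8]
  [6, 0, 3]
  [4, ∞, 0]

This is the Floyd-Warshall all-pairs shortest-path computation. For each intermediate vertex k = 0, 1, …, 2, update dist[i][j] ← min(dist[i][j], dist[i][k] + dist[k][j]). The final matrix gives, for each (i, j), the minimum total weight of any directed path from i to j (possibly empty when i = j).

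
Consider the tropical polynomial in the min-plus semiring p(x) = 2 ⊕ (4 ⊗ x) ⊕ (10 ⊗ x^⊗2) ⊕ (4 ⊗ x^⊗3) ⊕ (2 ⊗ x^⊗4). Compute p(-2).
p(-2) = -6

A tropical monomial a ⊗ x^⊗i evaluates to a + i · x. Evaluating each term at x = -2:
  Term 0 contributes 2 + 0 · -2 = 2
  Term 1 contributes 4 + 1 · -2 = 2
  Term 2 contributes 10 + 2 · -2 = 6
  Term 3 contributes 4 + 3 · -2 = -2
  Term 4 contributes 2 + 4 · -2 = -6
p(-2) = ⊕ of these = min[2, 2, 6, -2, -6] = -6.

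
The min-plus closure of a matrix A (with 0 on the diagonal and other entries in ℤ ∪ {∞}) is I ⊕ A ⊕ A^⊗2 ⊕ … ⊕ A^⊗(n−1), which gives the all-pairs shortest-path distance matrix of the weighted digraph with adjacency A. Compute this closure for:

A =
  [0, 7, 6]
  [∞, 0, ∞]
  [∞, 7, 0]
Closure =
  [0, 7, 6]
  [∞, 0, ∞]
  [∞, 7, 0]

This is the Floyd-Warshall all-pairs shortest-path computation. For each intermediate vertex k = 0, 1, …, 2, update dist[i][j] ← min(dist[i][j], dist[i][k] + dist[k][j]). The final matrix gives, for each (i, j), the minimum total weight of any directed path from i to j (possibly empty when i = j).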